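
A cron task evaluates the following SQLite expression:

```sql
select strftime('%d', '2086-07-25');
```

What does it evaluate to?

25

`%d` extracts the 2-digit day of month: 25.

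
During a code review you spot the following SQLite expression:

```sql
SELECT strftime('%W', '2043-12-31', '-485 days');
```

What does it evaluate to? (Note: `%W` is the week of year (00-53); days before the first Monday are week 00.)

First apply '-485 days': 2043-12-31 → 2042-09-02.
2042-09-02 is a Tuesday. SQLite's %W counts Mondays since the year started; the result is 35.

35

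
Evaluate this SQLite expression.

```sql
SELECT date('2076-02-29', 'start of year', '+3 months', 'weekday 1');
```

`start of year` rewinds 2076-02-29 to 2076-01-01.
Adding +3 months to 2076-01-01 gives 2076-04-01.
`weekday 1` advances to the next Monday; 2076-04-01 is a Wednesday, so it moves forward to 2076-04-06.

2076-04-06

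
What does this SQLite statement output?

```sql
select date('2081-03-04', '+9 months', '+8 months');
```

Adding +9 months to 2081-03-04 gives 2081-12-04.
Adding +8 months to 2081-12-04 gives 2082-08-04.

2082-08-04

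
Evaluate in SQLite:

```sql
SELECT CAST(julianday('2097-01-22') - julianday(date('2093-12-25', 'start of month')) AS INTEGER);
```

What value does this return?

`start of month` rewinds 2093-12-25 to 2093-12-01.
30 days remain in December 2093 after the 1st (31 − 1).
Full months from January 2094 through December 2096 contribute their day counts.
Then 22 days into January 2097.
Total: 30 + 31 + 28 + 31 + 30 + 31 + 30 + 31 + 31 + 30 + 31 + 30 + 31 + 31 + 28 + 31 + 30 + 31 + 30 + 31 + 31 + 30 + 31 + 30 + 31 + 31 + 29 + 31 + 30 + 31 + 30 + 31 + 31 + 30 + 31 + 30 + 31 + 22 = 1148.

1148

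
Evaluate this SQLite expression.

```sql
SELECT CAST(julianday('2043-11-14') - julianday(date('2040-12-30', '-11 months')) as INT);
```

1384

Adding -11 months to 2040-12-30 gives 2040-01-30.
1 day remains in January 2040 after the 30th (31 − 30).
Full months from February 2040 through October 2043 contribute their day counts.
Then 14 days into November 2043.
Total: 1 + 29 + 31 + 30 + 31 + 30 + 31 + 31 + 30 + 31 + 30 + 31 + 31 + 28 + 31 + 30 + 31 + 30 + 31 + 31 + 30 + 31 + 30 + 31 + 31 + 28 + 31 + 30 + 31 + 30 + 31 + 31 + 30 + 31 + 30 + 31 + 31 + 28 + 31 + 30 + 31 + 30 + 31 + 31 + 30 + 31 + 14 = 1384.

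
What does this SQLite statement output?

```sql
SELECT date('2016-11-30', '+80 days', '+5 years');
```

2022-02-18

Applying '+80 days' to 2016-11-30: counting 80 days forward gives 2017-02-18.
Adding +5 years to 2017-02-18 gives 2022-02-18.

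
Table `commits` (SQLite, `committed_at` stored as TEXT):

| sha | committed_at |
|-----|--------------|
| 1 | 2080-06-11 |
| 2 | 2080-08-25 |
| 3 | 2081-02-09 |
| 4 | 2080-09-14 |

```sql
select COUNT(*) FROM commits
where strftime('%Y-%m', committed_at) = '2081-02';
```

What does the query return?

Rows with year-month 2081-02: 2081-02-09 → 1.

1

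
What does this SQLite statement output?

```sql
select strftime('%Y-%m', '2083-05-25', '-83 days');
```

First apply '-83 days': 2083-05-25 → 2083-03-03.
`%Y-%m` extracts the year-month: 2083-03.

2083-03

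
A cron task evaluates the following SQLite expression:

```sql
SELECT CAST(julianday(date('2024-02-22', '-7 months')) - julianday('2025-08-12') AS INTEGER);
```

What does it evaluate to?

Adding -7 months to 2024-02-22 gives 2023-07-22.
9 days remain in July 2023 after the 22nd (31 − 22).
Full months from August 2023 through July 2025 contribute their day counts.
Then 12 days into August 2025.
Total: 9 + 31 + 30 + 31 + 30 + 31 + 31 + 29 + 31 + 30 + 31 + 30 + 31 + 31 + 30 + 31 + 30 + 31 + 31 + 28 + 31 + 30 + 31 + 30 + 31 + 12 = 752.
The subtraction is earlier − later, so the result is −752 → -752.

-752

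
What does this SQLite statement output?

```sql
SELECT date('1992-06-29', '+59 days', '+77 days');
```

Applying '+59 days' to 1992-06-29: counting 59 days forward gives 1992-08-27.
Applying '+77 days' to 1992-08-27: counting 77 days forward gives 1992-11-12.

1992-11-12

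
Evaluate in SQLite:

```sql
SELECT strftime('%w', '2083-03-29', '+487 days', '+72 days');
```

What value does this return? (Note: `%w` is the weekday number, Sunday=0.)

First apply '+487 days', '+72 days': 2083-03-29 → 2084-10-08.
2084-10-08 is a Sunday; with Sunday=0 that is 0.

0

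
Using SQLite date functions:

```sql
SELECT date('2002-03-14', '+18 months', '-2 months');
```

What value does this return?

Adding +18 months to 2002-03-14 gives 2003-09-14.
Adding -2 months to 2003-09-14 gives 2003-07-14.

2003-07-14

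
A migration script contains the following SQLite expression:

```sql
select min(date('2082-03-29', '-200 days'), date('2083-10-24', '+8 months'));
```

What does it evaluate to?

date('2082-03-29', '-200 days') → 2081-09-10.
date('2083-10-24', '+8 months') → 2084-06-24.
Earlier of the two is 2081-09-10.

2081-09-10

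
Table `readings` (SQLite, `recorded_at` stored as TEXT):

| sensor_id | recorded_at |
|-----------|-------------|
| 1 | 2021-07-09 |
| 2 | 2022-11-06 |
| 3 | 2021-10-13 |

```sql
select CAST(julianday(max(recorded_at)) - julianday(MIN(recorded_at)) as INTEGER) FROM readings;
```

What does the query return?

MIN = 2021-07-09, MAX = 2022-11-06.
22 days remain in July 2021 after the 9th (31 − 9).
Full months from August 2021 through October 2022 contribute their day counts.
Then 6 days into November 2022.
Total: 22 + 31 + 30 + 31 + 30 + 31 + 31 + 28 + 31 + 30 + 31 + 30 + 31 + 31 + 30 + 31 + 6 = 485.

485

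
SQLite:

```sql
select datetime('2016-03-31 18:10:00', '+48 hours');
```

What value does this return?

+48 hours from 2016-03-31 18:10:00 is 2016-04-02 18:10:00 (crosses midnight).

2016-04-02 18:10:00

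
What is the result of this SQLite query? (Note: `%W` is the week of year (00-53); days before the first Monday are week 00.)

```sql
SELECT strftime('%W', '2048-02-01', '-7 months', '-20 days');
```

First apply '-7 months', '-20 days': 2048-02-01 → 2047-06-11.
2047-06-11 is a Tuesday. SQLite's %W counts Mondays since the year started; the result is 23.

23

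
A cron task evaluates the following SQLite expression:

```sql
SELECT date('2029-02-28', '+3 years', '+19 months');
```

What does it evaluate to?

Adding +3 years to 2029-02-28 gives 2032-02-28.
Adding +19 months to 2032-02-28 gives 2033-09-28.

2033-09-28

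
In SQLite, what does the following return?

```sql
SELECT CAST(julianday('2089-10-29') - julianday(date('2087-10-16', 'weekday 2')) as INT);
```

739

`weekday 2` advances to the next Tuesday; 2087-10-16 is a Thursday, so it moves forward to 2087-10-21.
10 days remain in October 2087 after the 21st (31 − 21).
Full months from November 2087 through September 2089 contribute their day counts.
Then 29 days into October 2089.
Total: 10 + 30 + 31 + 31 + 29 + 31 + 30 + 31 + 30 + 31 + 31 + 30 + 31 + 30 + 31 + 31 + 28 + 31 + 30 + 31 + 30 + 31 + 31 + 30 + 29 = 739.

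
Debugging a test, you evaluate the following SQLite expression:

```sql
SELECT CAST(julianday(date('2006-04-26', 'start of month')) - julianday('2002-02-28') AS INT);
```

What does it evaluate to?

`start of month` rewinds 2006-04-26 to 2006-04-01.
0 days remain in February 2002 after the 28th (28 − 28).
Full months from March 2002 through March 2006 contribute their day counts.
Then 1 day into April 2006.
Total: 0 + 31 + 30 + 31 + 30 + 31 + 31 + 30 + 31 + 30 + 31 + 31 + 28 + 31 + 30 + 31 + 30 + 31 + 31 + 30 + 31 + 30 + 31 + 31 + 29 + 31 + 30 + 31 + 30 + 31 + 31 + 30 + 31 + 30 + 31 + 31 + 28 + 31 + 30 + 31 + 30 + 31 + 31 + 30 + 31 + 30 + 31 + 31 + 28 + 31 + 1 = 1493.

1493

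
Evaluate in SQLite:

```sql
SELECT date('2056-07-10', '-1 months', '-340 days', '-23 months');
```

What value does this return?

Adding -1 month to 2056-07-10 gives 2056-06-10.
Applying '-340 days' to 2056-06-10: counting 340 days back gives 2055-07-06.
Adding -23 months to 2055-07-06 gives 2053-08-06.

2053-08-06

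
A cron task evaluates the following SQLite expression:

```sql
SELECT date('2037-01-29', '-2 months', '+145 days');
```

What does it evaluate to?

Adding -2 months to 2037-01-29 gives 2036-11-29.
Applying '+145 days' to 2036-11-29: counting 145 days forward gives 2037-04-23.

2037-04-23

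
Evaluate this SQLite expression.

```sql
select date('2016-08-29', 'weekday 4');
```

`weekday 4` advances to the next Thursday; 2016-08-29 is a Monday, so it moves forward to 2016-09-01.

2016-09-01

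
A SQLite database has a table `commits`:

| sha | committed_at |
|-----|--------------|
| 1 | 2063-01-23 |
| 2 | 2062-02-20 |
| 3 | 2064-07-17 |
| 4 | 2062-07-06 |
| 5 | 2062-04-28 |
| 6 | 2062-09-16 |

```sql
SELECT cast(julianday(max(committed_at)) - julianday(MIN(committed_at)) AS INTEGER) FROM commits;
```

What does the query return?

MIN = 2062-02-20, MAX = 2064-07-17.
8 days remain in February 2062 after the 20th (28 − 20).
Full months from March 2062 through June 2064 contribute their day counts.
Then 17 days into July 2064.
Total: 8 + 31 + 30 + 31 + 30 + 31 + 31 + 30 + 31 + 30 + 31 + 31 + 28 + 31 + 30 + 31 + 30 + 31 + 31 + 30 + 31 + 30 + 31 + 31 + 29 + 31 + 30 + 31 + 30 + 17 = 878.

878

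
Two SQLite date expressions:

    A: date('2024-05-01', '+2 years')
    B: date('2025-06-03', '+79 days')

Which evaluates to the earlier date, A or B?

A = 2026-05-01.
B = 2025-08-21.
B is earlier.

B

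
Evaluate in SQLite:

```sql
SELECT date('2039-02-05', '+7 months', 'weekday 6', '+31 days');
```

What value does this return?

Adding +7 months to 2039-02-05 gives 2039-09-05.
`weekday 6` advances to the next Saturday; 2039-09-05 is a Monday, so it moves forward to 2039-09-10.
September 2039 has 30 days; 20 remain after the 10th, so 21 days reach 2039-10-01.
Advancing 10 more days within October lands on 2039-10-11.

2039-10-11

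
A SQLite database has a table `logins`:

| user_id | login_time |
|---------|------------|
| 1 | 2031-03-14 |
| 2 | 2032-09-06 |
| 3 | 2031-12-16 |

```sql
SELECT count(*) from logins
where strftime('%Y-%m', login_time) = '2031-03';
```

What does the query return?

Rows with year-month 2031-03: 2031-03-14 → 1.

1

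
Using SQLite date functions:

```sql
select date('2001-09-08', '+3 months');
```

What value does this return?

Adding +3 months to 2001-09-08 gives 2001-12-08.

2001-12-08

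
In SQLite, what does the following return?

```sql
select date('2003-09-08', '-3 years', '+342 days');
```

Adding -3 years to 2003-09-08 gives 2000-09-08.
Applying '+342 days' to 2000-09-08: counting 342 days forward gives 2001-08-16.

2001-08-16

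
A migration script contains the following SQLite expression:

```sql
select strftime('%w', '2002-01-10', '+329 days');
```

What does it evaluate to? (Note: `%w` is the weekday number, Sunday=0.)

4

First apply '+329 days': 2002-01-10 → 2002-12-05.
2002-12-05 is a Thursday; with Sunday=0 that is 4.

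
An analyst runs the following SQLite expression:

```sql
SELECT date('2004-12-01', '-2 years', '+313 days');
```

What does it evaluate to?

Adding -2 years to 2004-12-01 gives 2002-12-01.
Applying '+313 days' to 2002-12-01: counting 313 days forward gives 2003-10-10.

2003-10-10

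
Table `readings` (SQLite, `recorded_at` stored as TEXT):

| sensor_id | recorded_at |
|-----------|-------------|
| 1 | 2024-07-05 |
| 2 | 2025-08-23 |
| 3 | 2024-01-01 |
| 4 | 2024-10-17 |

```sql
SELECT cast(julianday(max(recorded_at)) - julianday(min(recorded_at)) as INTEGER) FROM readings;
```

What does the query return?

600

MIN = 2024-01-01, MAX = 2025-08-23.
30 days remain in January 2024 after the 1st (31 − 1).
Full months from February 2024 through July 2025 contribute their day counts.
Then 23 days into August 2025.
Total: 30 + 29 + 31 + 30 + 31 + 30 + 31 + 31 + 30 + 31 + 30 + 31 + 31 + 28 + 31 + 30 + 31 + 30 + 31 + 23 = 600.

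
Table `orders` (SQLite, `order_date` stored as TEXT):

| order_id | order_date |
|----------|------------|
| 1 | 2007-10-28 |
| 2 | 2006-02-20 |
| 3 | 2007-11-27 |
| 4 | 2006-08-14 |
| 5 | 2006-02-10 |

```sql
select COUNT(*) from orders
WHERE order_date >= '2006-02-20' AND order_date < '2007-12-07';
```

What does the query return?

4

Rows in [2006-02-20, 2007-12-07): 2007-10-28, 2006-02-20, 2007-11-27, 2006-08-14 → 4 rows.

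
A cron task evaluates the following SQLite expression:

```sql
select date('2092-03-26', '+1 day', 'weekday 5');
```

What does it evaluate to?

2092-03-28

Advancing 1 more day within March lands on 2092-03-27.
`weekday 5` advances to the next Friday; 2092-03-27 is a Thursday, so it moves forward to 2092-03-28.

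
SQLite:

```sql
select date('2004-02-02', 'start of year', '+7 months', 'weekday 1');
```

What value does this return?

2004-08-02

`start of year` rewinds 2004-02-02 to 2004-01-01.
Adding +7 months to 2004-01-01 gives 2004-08-01.
`weekday 1` advances to the next Monday; 2004-08-01 is a Sunday, so it moves forward to 2004-08-02.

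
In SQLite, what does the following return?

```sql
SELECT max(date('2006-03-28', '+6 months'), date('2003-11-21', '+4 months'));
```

2006-09-28

date('2006-03-28', '+6 months') → 2006-09-28.
date('2003-11-21', '+4 months') → 2004-03-21.
Later of the two is 2006-09-28.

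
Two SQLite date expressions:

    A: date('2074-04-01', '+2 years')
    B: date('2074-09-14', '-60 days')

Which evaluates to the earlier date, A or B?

B

A = 2076-04-01.
B = 2074-07-16.
B is earlier.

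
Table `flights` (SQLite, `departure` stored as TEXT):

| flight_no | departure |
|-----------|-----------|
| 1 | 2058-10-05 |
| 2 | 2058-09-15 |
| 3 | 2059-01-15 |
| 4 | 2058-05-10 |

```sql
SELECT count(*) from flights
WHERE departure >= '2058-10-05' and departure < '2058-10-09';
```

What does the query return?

Rows in [2058-10-05, 2058-10-09): 2058-10-05 → 1 row.

1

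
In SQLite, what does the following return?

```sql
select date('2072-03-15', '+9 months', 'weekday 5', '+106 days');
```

Adding +9 months to 2072-03-15 gives 2072-12-15.
`weekday 5` advances to the next Friday; 2072-12-15 is a Thursday, so it moves forward to 2072-12-16.
Applying '+106 days' to 2072-12-16: counting 106 days forward gives 2073-04-01.

2073-04-01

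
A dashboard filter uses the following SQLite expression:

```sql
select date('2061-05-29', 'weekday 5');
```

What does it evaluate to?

`weekday 5` advances to the next Friday; 2061-05-29 is a Sunday, so it moves forward to 2061-06-03.

2061-06-03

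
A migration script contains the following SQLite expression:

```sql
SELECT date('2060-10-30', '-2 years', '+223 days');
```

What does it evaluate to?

2059-06-10

Adding -2 years to 2060-10-30 gives 2058-10-30.
Applying '+223 days' to 2058-10-30: counting 223 days forward gives 2059-06-10.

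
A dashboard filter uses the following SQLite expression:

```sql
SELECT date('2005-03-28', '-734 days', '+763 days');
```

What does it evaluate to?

2005-04-26

Applying '-734 days' to 2005-03-28: counting 734 days back gives 2003-03-25.
Applying '+763 days' to 2003-03-25: counting 763 days forward gives 2005-04-26.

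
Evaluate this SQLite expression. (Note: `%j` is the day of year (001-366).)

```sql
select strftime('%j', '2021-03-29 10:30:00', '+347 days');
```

070

First apply '+347 days': 2021-03-29 10:30:00 → 2022-03-11 10:30:00.
Day-of-year for 2022-03-11: days since 2022-01-01 inclusive = 70, zero-padded to 070.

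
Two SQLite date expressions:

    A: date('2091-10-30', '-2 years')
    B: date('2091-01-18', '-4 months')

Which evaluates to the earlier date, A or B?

A

A = 2089-10-30.
B = 2090-09-18.
A is earlier.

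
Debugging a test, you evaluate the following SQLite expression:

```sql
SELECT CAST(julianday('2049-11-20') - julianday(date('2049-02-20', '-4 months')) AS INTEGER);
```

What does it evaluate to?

Adding -4 months to 2049-02-20 gives 2048-10-20.
11 days remain in October 2048 after the 20th (31 − 20).
Full months from November 2048 through October 2049 contribute their day counts.
Then 20 days into November 2049.
Total: 11 + 30 + 31 + 31 + 28 + 31 + 30 + 31 + 30 + 31 + 31 + 30 + 31 + 20 = 396.

396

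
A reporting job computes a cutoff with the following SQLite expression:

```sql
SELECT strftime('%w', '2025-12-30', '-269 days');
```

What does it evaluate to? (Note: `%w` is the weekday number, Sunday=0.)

6

First apply '-269 days': 2025-12-30 → 2025-04-05.
2025-04-05 is a Saturday; with Sunday=0 that is 6.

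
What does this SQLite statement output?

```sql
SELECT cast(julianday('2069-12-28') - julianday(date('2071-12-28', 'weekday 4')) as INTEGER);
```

-733

`weekday 4` advances to the next Thursday; 2071-12-28 is a Monday, so it moves forward to 2071-12-31.
3 days remain in December 2069 after the 28th (31 − 28).
Full months from January 2070 through November 2071 contribute their day counts.
Then 31 days into December 2071.
Total: 3 + 31 + 28 + 31 + 30 + 31 + 30 + 31 + 31 + 30 + 31 + 30 + 31 + 31 + 28 + 31 + 30 + 31 + 30 + 31 + 31 + 30 + 31 + 30 + 31 = 733.
The subtraction is earlier − later, so the result is −733 → -733.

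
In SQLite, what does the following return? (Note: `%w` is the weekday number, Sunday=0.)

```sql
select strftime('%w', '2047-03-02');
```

6

2047-03-02 is a Saturday; with Sunday=0 that is 6.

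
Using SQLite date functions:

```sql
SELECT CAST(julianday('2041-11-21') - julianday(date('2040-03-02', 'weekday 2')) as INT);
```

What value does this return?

`weekday 2` advances to the next Tuesday; 2040-03-02 is a Friday, so it moves forward to 2040-03-06.
25 days remain in March 2040 after the 6th (31 − 6).
Full months from April 2040 through October 2041 contribute their day counts.
Then 21 days into November 2041.
Total: 25 + 30 + 31 + 30 + 31 + 31 + 30 + 31 + 30 + 31 + 31 + 28 + 31 + 30 + 31 + 30 + 31 + 31 + 30 + 31 + 21 = 625.

625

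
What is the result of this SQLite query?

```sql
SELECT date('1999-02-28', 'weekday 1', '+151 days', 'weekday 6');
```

`weekday 1` advances to the next Monday; 1999-02-28 is a Sunday, so it moves forward to 1999-03-01.
Applying '+151 days' to 1999-03-01: counting 151 days forward gives 1999-07-30.
`weekday 6` advances to the next Saturday; 1999-07-30 is a Friday, so it moves forward to 1999-07-31.

1999-07-31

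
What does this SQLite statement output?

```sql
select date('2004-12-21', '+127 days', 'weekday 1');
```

2005-05-02

Applying '+127 days' to 2004-12-21: counting 127 days forward gives 2005-04-27.
`weekday 1` advances to the next Monday; 2005-04-27 is a Wednesday, so it moves forward to 2005-05-02.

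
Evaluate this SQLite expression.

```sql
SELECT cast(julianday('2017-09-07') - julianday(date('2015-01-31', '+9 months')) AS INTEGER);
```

Adding +9 months to 2015-01-31 gives 2015-10-31.
0 days remain in October 2015 after the 31st (31 − 31).
Full months from November 2015 through August 2017 contribute their day counts.
Then 7 days into September 2017.
Total: 0 + 30 + 31 + 31 + 29 + 31 + 30 + 31 + 30 + 31 + 31 + 30 + 31 + 30 + 31 + 31 + 28 + 31 + 30 + 31 + 30 + 31 + 31 + 7 = 677.

677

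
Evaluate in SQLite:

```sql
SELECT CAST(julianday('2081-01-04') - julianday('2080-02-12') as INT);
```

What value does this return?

327

17 days remain in February 2080 after the 12th (29 − 12).
Full months from March 2080 through December 2080 contribute their day counts.
Then 4 days into January 2081.
Total: 17 + 31 + 30 + 31 + 30 + 31 + 31 + 30 + 31 + 30 + 31 + 4 = 327.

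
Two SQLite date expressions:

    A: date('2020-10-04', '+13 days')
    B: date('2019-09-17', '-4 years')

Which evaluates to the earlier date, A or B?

B

A = 2020-10-17.
B = 2015-09-17.
B is earlier.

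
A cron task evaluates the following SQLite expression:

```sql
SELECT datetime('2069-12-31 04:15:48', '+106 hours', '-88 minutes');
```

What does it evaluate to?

2070-01-04 12:47:48

+106 hours from 2069-12-31 04:15:48 is 2070-01-04 14:15:48 (crosses midnight).
88 minutes = 1h 28m; -88 minutes from 2070-01-04 14:15:48 is 2070-01-04 12:47:48.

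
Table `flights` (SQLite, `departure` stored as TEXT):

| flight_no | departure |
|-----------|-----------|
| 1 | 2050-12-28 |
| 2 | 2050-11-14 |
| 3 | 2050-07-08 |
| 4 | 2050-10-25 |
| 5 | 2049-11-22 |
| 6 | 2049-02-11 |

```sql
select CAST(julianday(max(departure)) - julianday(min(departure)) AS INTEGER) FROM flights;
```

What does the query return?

685

MIN = 2049-02-11, MAX = 2050-12-28.
17 days remain in February 2049 after the 11th (28 − 11).
Full months from March 2049 through November 2050 contribute their day counts.
Then 28 days into December 2050.
Total: 17 + 31 + 30 + 31 + 30 + 31 + 31 + 30 + 31 + 30 + 31 + 31 + 28 + 31 + 30 + 31 + 30 + 31 + 31 + 30 + 31 + 30 + 28 = 685.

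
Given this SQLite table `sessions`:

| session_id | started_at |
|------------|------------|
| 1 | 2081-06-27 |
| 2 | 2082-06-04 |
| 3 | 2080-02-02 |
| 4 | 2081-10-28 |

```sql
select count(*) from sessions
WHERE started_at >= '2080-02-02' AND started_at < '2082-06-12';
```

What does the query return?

Rows in [2080-02-02, 2082-06-12): 2081-06-27, 2082-06-04, 2080-02-02, 2081-10-28 → 4 rows.

4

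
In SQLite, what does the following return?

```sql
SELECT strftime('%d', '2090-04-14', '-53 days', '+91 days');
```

First apply '-53 days', '+91 days': 2090-04-14 → 2090-05-22.
`%d` extracts the 2-digit day of month: 22.

22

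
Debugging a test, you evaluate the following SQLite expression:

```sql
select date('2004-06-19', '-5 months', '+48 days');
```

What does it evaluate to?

2004-03-07

Adding -5 months to 2004-06-19 gives 2004-01-19.
Applying '+48 days' to 2004-01-19: counting 48 days forward gives 2004-03-07.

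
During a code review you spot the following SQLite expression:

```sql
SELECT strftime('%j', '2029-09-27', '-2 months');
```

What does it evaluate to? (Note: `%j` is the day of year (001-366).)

First apply '-2 months': 2029-09-27 → 2029-07-27.
Day-of-year for 2029-07-27: days since 2029-01-01 inclusive = 208, zero-padded to 208.

208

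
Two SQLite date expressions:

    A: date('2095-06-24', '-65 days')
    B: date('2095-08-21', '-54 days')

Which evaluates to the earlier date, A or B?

A

A = 2095-04-20.
B = 2095-06-28.
A is earlier.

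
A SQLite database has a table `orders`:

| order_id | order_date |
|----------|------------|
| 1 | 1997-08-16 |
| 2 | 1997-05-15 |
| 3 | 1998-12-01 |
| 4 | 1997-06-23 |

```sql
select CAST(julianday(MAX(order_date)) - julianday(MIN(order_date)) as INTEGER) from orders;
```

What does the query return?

MIN = 1997-05-15, MAX = 1998-12-01.
16 days remain in May 1997 after the 15th (31 − 15).
Full months from June 1997 through November 1998 contribute their day counts.
Then 1 day into December 1998.
Total: 16 + 30 + 31 + 31 + 30 + 31 + 30 + 31 + 31 + 28 + 31 + 30 + 31 + 30 + 31 + 31 + 30 + 31 + 30 + 1 = 565.

565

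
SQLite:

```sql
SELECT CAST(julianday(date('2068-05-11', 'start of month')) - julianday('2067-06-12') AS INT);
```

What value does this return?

`start of month` rewinds 2068-05-11 to 2068-05-01.
18 days remain in June 2067 after the 12th (30 − 12).
Full months from July 2067 through April 2068 contribute their day counts.
Then 1 day into May 2068.
Total: 18 + 31 + 31 + 30 + 31 + 30 + 31 + 31 + 29 + 31 + 30 + 1 = 324.

324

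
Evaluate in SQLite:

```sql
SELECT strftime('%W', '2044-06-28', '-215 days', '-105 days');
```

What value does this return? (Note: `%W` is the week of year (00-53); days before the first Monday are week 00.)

First apply '-215 days', '-105 days': 2044-06-28 → 2043-08-13.
2043-08-13 is a Thursday. SQLite's %W counts Mondays since the year started; the result is 32.

32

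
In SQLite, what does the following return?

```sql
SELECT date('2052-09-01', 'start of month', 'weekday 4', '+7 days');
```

2052-09-12

`start of month` rewinds 2052-09-01 to 2052-09-01.
`weekday 4` advances to the next Thursday; 2052-09-01 is a Sunday, so it moves forward to 2052-09-05.
Advancing 7 more days within September lands on 2052-09-12.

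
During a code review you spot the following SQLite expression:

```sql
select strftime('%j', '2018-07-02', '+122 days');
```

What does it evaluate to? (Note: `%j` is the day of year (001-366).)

305

First apply '+122 days': 2018-07-02 → 2018-11-01.
Day-of-year for 2018-11-01: days since 2018-01-01 inclusive = 305, zero-padded to 305.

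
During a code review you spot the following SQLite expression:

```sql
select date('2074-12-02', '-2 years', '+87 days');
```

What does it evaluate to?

2073-02-27

Adding -2 years to 2074-12-02 gives 2072-12-02.
Applying '+87 days' to 2072-12-02: counting 87 days forward gives 2073-02-27.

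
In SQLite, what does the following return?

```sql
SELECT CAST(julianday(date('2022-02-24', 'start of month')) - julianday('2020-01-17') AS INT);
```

`start of month` rewinds 2022-02-24 to 2022-02-01.
14 days remain in January 2020 after the 17th (31 − 17).
Full months from February 2020 through January 2022 contribute their day counts.
Then 1 day into February 2022.
Total: 14 + 29 + 31 + 30 + 31 + 30 + 31 + 31 + 30 + 31 + 30 + 31 + 31 + 28 + 31 + 30 + 31 + 30 + 31 + 31 + 30 + 31 + 30 + 31 + 31 + 1 = 746.

746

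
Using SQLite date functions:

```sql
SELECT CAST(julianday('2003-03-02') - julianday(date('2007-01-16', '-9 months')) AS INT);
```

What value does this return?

Adding -9 months to 2007-01-16 gives 2006-04-16.
29 days remain in March 2003 after the 2nd (31 − 2).
Full months from April 2003 through March 2006 contribute their day counts.
Then 16 days into April 2006.
Total: 29 + 30 + 31 + 30 + 31 + 31 + 30 + 31 + 30 + 31 + 31 + 29 + 31 + 30 + 31 + 30 + 31 + 31 + 30 + 31 + 30 + 31 + 31 + 28 + 31 + 30 + 31 + 30 + 31 + 31 + 30 + 31 + 30 + 31 + 31 + 28 + 31 + 16 = 1141.
The subtraction is earlier − later, so the result is −1141 → -1141.

-1141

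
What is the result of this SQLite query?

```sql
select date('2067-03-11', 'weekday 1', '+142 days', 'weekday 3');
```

`weekday 1` advances to the next Monday; 2067-03-11 is a Friday, so it moves forward to 2067-03-14.
Applying '+142 days' to 2067-03-14: counting 142 days forward gives 2067-08-03.
`weekday 3` advances to the next Wednesday; 2067-08-03 is already a Wednesday, so it stays at 2067-08-03.

2067-08-03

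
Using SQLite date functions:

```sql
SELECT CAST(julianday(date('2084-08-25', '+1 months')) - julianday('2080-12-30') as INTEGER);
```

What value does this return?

1365

Adding +1 month to 2084-08-25 gives 2084-09-25.
1 day remains in December 2080 after the 30th (31 − 30).
Full months from January 2081 through August 2084 contribute their day counts.
Then 25 days into September 2084.
Total: 1 + 31 + 28 + 31 + 30 + 31 + 30 + 31 + 31 + 30 + 31 + 30 + 31 + 31 + 28 + 31 + 30 + 31 + 30 + 31 + 31 + 30 + 31 + 30 + 31 + 31 + 28 + 31 + 30 + 31 + 30 + 31 + 31 + 30 + 31 + 30 + 31 + 31 + 29 + 31 + 30 + 31 + 30 + 31 + 31 + 25 = 1365.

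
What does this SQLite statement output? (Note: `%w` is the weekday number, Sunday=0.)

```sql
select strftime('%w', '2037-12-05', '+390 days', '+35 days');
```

4

First apply '+390 days', '+35 days': 2037-12-05 → 2039-02-03.
2039-02-03 is a Thursday; with Sunday=0 that is 4.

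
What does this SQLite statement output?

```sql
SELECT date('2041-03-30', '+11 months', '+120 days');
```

Adding +11 months to 2041-03-30 targets 2042-02-30. February 2042 has only 28 days, so SQLite normalizes the 2-day overflow forward to 2042-03-02.
Applying '+120 days' to 2042-03-02: counting 120 days forward gives 2042-06-30.

2042-06-30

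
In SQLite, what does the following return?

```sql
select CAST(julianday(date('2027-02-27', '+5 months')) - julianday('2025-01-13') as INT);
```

925

Adding +5 months to 2027-02-27 gives 2027-07-27.
18 days remain in January 2025 after the 13th (31 − 13).
Full months from February 2025 through June 2027 contribute their day counts.
Then 27 days into July 2027.
Total: 18 + 28 + 31 + 30 + 31 + 30 + 31 + 31 + 30 + 31 + 30 + 31 + 31 + 28 + 31 + 30 + 31 + 30 + 31 + 31 + 30 + 31 + 30 + 31 + 31 + 28 + 31 + 30 + 31 + 30 + 27 = 925.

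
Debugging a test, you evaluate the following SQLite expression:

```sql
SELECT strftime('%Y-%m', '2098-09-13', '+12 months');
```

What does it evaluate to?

2099-09

First apply '+12 months': 2098-09-13 → 2099-09-13.
`%Y-%m` extracts the year-month: 2099-09.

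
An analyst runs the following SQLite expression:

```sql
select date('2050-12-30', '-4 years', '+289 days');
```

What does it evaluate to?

2047-10-15

Adding -4 years to 2050-12-30 gives 2046-12-30.
Applying '+289 days' to 2046-12-30: counting 289 days forward gives 2047-10-15.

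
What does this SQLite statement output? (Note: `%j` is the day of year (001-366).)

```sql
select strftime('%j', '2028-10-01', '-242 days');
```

033

First apply '-242 days': 2028-10-01 → 2028-02-02.
Day-of-year for 2028-02-02: days since 2028-01-01 inclusive = 33, zero-padded to 033.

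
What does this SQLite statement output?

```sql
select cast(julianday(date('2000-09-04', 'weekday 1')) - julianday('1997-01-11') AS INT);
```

`weekday 1` advances to the next Monday; 2000-09-04 is already a Monday, so it stays at 2000-09-04.
20 days remain in January 1997 after the 11th (31 − 11).
Full months from February 1997 through August 2000 contribute their day counts.
Then 4 days into September 2000.
Total: 20 + 28 + 31 + 30 + 31 + 30 + 31 + 31 + 30 + 31 + 30 + 31 + 31 + 28 + 31 + 30 + 31 + 30 + 31 + 31 + 30 + 31 + 30 + 31 + 31 + 28 + 31 + 30 + 31 + 30 + 31 + 31 + 30 + 31 + 30 + 31 + 31 + 29 + 31 + 30 + 31 + 30 + 31 + 31 + 4 = 1332.

1332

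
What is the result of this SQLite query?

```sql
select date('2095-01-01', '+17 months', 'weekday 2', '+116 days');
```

Adding +17 months to 2095-01-01 gives 2096-06-01.
`weekday 2` advances to the next Tuesday; 2096-06-01 is a Friday, so it moves forward to 2096-06-05.
Applying '+116 days' to 2096-06-05: counting 116 days forward gives 2096-09-29.

2096-09-29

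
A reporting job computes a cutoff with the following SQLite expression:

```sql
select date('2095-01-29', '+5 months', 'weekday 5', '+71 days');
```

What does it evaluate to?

Adding +5 months to 2095-01-29 gives 2095-06-29.
`weekday 5` advances to the next Friday; 2095-06-29 is a Wednesday, so it moves forward to 2095-07-01.
Applying '+71 days' to 2095-07-01: counting 71 days forward gives 2095-09-10.

2095-09-10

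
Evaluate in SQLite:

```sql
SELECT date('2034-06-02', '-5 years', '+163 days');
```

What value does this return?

2029-11-12

Adding -5 years to 2034-06-02 gives 2029-06-02.
Applying '+163 days' to 2029-06-02: counting 163 days forward gives 2029-11-12.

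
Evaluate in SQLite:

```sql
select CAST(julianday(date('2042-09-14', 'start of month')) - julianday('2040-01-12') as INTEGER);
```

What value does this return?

963

`start of month` rewinds 2042-09-14 to 2042-09-01.
19 days remain in January 2040 after the 12th (31 − 12).
Full months from February 2040 through August 2042 contribute their day counts.
Then 1 day into September 2042.
Total: 19 + 29 + 31 + 30 + 31 + 30 + 31 + 31 + 30 + 31 + 30 + 31 + 31 + 28 + 31 + 30 + 31 + 30 + 31 + 31 + 30 + 31 + 30 + 31 + 31 + 28 + 31 + 30 + 31 + 30 + 31 + 31 + 1 = 963.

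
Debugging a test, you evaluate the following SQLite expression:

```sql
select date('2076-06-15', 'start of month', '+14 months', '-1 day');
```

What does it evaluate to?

2077-07-31

`start of month` rewinds 2076-06-15 to 2076-06-01.
Adding +14 months to 2076-06-01 gives 2077-08-01.
Going back 1 day from 2077-08-01 reaches 2077-07-31 (last day of July, 31 days).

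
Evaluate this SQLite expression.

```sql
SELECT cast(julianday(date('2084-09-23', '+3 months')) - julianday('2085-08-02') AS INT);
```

-222

Adding +3 months to 2084-09-23 gives 2084-12-23.
8 days remain in December 2084 after the 23rd (31 − 23).
Full months from January 2085 through July 2085 contribute their day counts.
Then 2 days into August 2085.
Total: 8 + 31 + 28 + 31 + 30 + 31 + 30 + 31 + 2 = 222.
The subtraction is earlier − later, so the result is −222 → -222.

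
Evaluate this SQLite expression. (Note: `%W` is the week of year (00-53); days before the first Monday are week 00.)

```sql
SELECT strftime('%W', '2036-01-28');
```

04

2036-01-28 is a Monday. SQLite's %W counts Mondays since the year started; the result is 04.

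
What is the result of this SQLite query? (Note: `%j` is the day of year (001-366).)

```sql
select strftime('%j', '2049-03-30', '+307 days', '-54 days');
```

First apply '+307 days', '-54 days': 2049-03-30 → 2049-12-08.
Day-of-year for 2049-12-08: days since 2049-01-01 inclusive = 342, zero-padded to 342.

342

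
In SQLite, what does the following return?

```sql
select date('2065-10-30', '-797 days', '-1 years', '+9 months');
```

Applying '-797 days' to 2065-10-30: counting 797 days back gives 2063-08-25.
Adding -1 year to 2063-08-25 gives 2062-08-25.
Adding +9 months to 2062-08-25 gives 2063-05-25.

2063-05-25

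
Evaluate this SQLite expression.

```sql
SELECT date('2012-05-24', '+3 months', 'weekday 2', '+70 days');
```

2012-11-06

Adding +3 months to 2012-05-24 gives 2012-08-24.
`weekday 2` advances to the next Tuesday; 2012-08-24 is a Friday, so it moves forward to 2012-08-28.
Applying '+70 days' to 2012-08-28: counting 70 days forward gives 2012-11-06.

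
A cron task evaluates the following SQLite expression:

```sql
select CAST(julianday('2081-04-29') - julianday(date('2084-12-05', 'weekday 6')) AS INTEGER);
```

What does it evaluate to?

-1320

`weekday 6` advances to the next Saturday; 2084-12-05 is a Tuesday, so it moves forward to 2084-12-09.
1 day remains in April 2081 after the 29th (30 − 29).
Full months from May 2081 through November 2084 contribute their day counts.
Then 9 days into December 2084.
Total: 1 + 31 + 30 + 31 + 31 + 30 + 31 + 30 + 31 + 31 + 28 + 31 + 30 + 31 + 30 + 31 + 31 + 30 + 31 + 30 + 31 + 31 + 28 + 31 + 30 + 31 + 30 + 31 + 31 + 30 + 31 + 30 + 31 + 31 + 29 + 31 + 30 + 31 + 30 + 31 + 31 + 30 + 31 + 30 + 9 = 1320.
The subtraction is earlier − later, so the result is −1320 → -1320.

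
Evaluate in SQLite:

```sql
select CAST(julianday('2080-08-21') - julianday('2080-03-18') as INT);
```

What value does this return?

13 days remain in March 2080 after the 18th (31 − 18).
April 2080: 30 days.
May 2080: 31 days.
June 2080: 30 days.
July 2080: 31 days.
Then 21 days into August 2080.
Total: 13 + 30 + 31 + 30 + 31 + 21 = 156.

156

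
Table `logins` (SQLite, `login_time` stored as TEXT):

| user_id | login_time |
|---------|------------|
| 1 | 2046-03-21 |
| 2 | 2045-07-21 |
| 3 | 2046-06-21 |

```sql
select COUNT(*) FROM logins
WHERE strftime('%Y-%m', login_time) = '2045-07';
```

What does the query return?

Rows with year-month 2045-07: 2045-07-21 → 1.

1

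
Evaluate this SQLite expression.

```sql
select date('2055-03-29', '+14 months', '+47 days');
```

Adding +14 months to 2055-03-29 gives 2056-05-29.
Applying '+47 days' to 2056-05-29: counting 47 days forward gives 2056-07-15.

2056-07-15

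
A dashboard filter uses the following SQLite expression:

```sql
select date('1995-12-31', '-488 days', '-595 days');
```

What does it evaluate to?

1993-01-12

Applying '-488 days' to 1995-12-31: counting 488 days back gives 1994-08-30.
Applying '-595 days' to 1994-08-30: counting 595 days back gives 1993-01-12.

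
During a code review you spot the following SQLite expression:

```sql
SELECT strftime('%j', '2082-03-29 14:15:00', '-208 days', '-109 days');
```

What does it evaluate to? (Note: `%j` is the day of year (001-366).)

First apply '-208 days', '-109 days': 2082-03-29 14:15:00 → 2081-05-16 14:15:00.
Day-of-year for 2081-05-16: days since 2081-01-01 inclusive = 136, zero-padded to 136.

136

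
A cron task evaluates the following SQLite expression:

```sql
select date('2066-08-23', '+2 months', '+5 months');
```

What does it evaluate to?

Adding +2 months to 2066-08-23 gives 2066-10-23.
Adding +5 months to 2066-10-23 gives 2067-03-23.

2067-03-23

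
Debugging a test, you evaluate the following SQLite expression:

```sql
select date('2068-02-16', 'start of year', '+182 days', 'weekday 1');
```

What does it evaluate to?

2068-07-02

`start of year` rewinds 2068-02-16 to 2068-01-01.
Applying '+182 days' to 2068-01-01: counting 182 days forward gives 2068-07-01.
`weekday 1` advances to the next Monday; 2068-07-01 is a Sunday, so it moves forward to 2068-07-02.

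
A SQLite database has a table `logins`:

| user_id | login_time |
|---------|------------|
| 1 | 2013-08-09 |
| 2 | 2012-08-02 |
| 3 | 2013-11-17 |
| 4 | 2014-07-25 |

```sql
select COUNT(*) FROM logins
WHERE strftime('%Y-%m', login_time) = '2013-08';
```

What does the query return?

Rows with year-month 2013-08: 2013-08-09 → 1.

1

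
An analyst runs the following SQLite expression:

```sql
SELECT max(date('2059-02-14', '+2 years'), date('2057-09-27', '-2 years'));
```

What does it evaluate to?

date('2059-02-14', '+2 years') → 2061-02-14.
date('2057-09-27', '-2 years') → 2055-09-27.
Later of the two is 2061-02-14.

2061-02-14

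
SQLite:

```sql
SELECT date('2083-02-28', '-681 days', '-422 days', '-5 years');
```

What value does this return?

Applying '-681 days' to 2083-02-28: counting 681 days back gives 2081-04-18.
Applying '-422 days' to 2081-04-18: counting 422 days back gives 2080-02-21.
Adding -5 years to 2080-02-21 gives 2075-02-21.

2075-02-21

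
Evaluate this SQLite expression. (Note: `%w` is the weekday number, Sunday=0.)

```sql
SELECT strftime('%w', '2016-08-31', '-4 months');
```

0

First apply '-4 months': 2016-08-31 → 2016-05-01.
2016-05-01 is a Sunday; with Sunday=0 that is 0.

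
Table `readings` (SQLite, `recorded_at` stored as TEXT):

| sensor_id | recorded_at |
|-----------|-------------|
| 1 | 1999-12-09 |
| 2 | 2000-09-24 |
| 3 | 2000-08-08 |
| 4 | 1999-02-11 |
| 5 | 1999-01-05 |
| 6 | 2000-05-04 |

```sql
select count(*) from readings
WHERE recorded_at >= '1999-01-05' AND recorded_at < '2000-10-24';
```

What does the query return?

Rows in [1999-01-05, 2000-10-24): 1999-12-09, 2000-09-24, 2000-08-08, 1999-02-11, 1999-01-05, 2000-05-04 → 6 rows.

6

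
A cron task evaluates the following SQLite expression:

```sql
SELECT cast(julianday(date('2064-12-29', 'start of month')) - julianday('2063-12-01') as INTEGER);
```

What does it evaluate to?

`start of month` rewinds 2064-12-29 to 2064-12-01.
30 days remain in December 2063 after the 1st (31 − 1).
Full months from January 2064 through November 2064 contribute their day counts.
Then 1 day into December 2064.
Total: 30 + 31 + 29 + 31 + 30 + 31 + 30 + 31 + 31 + 30 + 31 + 30 + 1 = 366.

366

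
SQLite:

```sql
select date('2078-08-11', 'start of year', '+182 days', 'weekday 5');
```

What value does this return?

`start of year` rewinds 2078-08-11 to 2078-01-01.
Applying '+182 days' to 2078-01-01: counting 182 days forward gives 2078-07-02.
`weekday 5` advances to the next Friday; 2078-07-02 is a Saturday, so it moves forward to 2078-07-08.

2078-07-08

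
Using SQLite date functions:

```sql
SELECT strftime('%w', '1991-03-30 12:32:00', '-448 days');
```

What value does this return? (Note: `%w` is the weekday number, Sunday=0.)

First apply '-448 days': 1991-03-30 12:32:00 → 1990-01-06 12:32:00.
1990-01-06 is a Saturday; with Sunday=0 that is 6.

6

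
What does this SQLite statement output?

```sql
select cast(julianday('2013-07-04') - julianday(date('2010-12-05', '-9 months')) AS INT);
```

1217

Adding -9 months to 2010-12-05 gives 2010-03-05.
26 days remain in March 2010 after the 5th (31 − 5).
Full months from April 2010 through June 2013 contribute their day counts.
Then 4 days into July 2013.
Total: 26 + 30 + 31 + 30 + 31 + 31 + 30 + 31 + 30 + 31 + 31 + 28 + 31 + 30 + 31 + 30 + 31 + 31 + 30 + 31 + 30 + 31 + 31 + 29 + 31 + 30 + 31 + 30 + 31 + 31 + 30 + 31 + 30 + 31 + 31 + 28 + 31 + 30 + 31 + 30 + 4 = 1217.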